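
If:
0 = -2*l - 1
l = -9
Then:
No Solution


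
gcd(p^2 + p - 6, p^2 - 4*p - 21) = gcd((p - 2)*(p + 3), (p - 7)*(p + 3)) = p + 3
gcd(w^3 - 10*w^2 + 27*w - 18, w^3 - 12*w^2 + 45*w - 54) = w^2 - 9*w + 18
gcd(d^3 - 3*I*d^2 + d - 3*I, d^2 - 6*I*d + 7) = d + I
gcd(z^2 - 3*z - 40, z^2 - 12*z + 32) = z - 8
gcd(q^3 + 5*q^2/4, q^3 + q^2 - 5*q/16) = q^2 + 5*q/4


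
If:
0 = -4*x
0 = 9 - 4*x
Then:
No Solution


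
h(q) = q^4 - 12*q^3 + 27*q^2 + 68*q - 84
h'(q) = 4*q^3 - 36*q^2 + 54*q + 68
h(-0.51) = -110.00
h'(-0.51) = 30.57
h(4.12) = 103.38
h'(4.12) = -40.86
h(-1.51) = -78.60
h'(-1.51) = -109.40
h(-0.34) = -103.51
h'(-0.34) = 45.32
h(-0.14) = -92.96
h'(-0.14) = 59.72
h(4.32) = 94.47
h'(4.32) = -48.08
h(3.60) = 118.81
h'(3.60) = -17.54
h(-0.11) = -91.14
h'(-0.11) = 61.62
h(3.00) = 120.00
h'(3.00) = 14.00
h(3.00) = 120.00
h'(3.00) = 14.00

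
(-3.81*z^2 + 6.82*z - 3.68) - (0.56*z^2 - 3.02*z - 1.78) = -4.37*z^2 + 9.84*z - 1.9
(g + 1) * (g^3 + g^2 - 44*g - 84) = g^4 + 2*g^3 - 43*g^2 - 128*g - 84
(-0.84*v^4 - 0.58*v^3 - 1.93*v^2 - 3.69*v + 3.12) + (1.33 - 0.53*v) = -0.84*v^4 - 0.58*v^3 - 1.93*v^2 - 4.22*v + 4.45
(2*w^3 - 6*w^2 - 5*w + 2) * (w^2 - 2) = 2*w^5 - 6*w^4 - 9*w^3 + 14*w^2 + 10*w - 4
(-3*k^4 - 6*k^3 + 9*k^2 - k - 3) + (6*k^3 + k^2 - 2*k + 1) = -3*k^4 + 10*k^2 - 3*k - 2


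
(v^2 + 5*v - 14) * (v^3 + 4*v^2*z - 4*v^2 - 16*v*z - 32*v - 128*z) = v^5 + 4*v^4*z + v^4 + 4*v^3*z - 66*v^3 - 264*v^2*z - 104*v^2 - 416*v*z + 448*v + 1792*z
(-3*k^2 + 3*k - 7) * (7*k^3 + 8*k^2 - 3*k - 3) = -21*k^5 - 3*k^4 - 16*k^3 - 56*k^2 + 12*k + 21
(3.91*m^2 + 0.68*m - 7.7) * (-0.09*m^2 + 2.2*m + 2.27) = -0.3519*m^4 + 8.5408*m^3 + 11.0647*m^2 - 15.3964*m - 17.479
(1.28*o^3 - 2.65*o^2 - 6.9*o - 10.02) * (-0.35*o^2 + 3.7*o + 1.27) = -0.448*o^5 + 5.6635*o^4 - 5.7644*o^3 - 25.3885*o^2 - 45.837*o - 12.7254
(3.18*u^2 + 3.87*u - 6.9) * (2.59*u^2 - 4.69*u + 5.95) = 8.2362*u^4 - 4.8909*u^3 - 17.1003*u^2 + 55.3875*u - 41.055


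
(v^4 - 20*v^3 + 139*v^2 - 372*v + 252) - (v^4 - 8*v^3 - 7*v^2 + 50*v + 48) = -12*v^3 + 146*v^2 - 422*v + 204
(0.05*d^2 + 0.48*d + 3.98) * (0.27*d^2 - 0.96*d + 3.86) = 0.0135*d^4 + 0.0816*d^3 + 0.8068*d^2 - 1.968*d + 15.3628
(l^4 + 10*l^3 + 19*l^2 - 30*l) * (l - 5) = l^5 + 5*l^4 - 31*l^3 - 125*l^2 + 150*l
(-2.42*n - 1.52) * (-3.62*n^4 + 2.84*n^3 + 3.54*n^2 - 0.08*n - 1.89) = 8.7604*n^5 - 1.3704*n^4 - 12.8836*n^3 - 5.1872*n^2 + 4.6954*n + 2.8728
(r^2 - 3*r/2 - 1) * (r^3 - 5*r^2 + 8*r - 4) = r^5 - 13*r^4/2 + 29*r^3/2 - 11*r^2 - 2*r + 4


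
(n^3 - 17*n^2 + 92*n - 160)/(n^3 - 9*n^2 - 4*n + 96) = (n - 5)/(n + 3)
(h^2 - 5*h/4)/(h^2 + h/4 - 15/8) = 2*h/(2*h + 3)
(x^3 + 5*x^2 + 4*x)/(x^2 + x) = x + 4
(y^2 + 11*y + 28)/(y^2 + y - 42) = (y + 4)/(y - 6)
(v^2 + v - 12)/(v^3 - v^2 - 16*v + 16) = (v - 3)/(v^2 - 5*v + 4)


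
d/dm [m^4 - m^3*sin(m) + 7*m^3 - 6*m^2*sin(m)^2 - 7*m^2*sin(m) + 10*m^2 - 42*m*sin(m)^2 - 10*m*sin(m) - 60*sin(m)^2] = -m^3*cos(m) + 4*m^3 - 3*m^2*sin(m) - 6*m^2*sin(2*m) - 7*m^2*cos(m) + 21*m^2 - 12*m*sin(m)^2 - 14*m*sin(m) - 42*m*sin(2*m) - 10*m*cos(m) + 20*m - 42*sin(m)^2 - 10*sin(m) - 60*sin(2*m)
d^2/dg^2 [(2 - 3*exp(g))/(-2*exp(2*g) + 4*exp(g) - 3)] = (12*exp(4*g) - 8*exp(3*g) - 60*exp(2*g) + 52*exp(g) + 3)*exp(g)/(8*exp(6*g) - 48*exp(5*g) + 132*exp(4*g) - 208*exp(3*g) + 198*exp(2*g) - 108*exp(g) + 27)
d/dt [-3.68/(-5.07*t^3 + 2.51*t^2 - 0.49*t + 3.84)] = (-55.9728*t^2 + 18.4736*t - 1.8032)/(5.07*t^3 - 2.51*t^2 + 0.49*t - 3.84)^2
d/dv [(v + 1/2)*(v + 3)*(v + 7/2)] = 3*v^2 + 14*v + 55/4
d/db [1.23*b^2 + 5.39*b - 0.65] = 2.46*b + 5.39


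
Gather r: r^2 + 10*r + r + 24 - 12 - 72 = r^2 + 11*r - 60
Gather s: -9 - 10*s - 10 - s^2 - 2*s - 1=-s^2 - 12*s - 20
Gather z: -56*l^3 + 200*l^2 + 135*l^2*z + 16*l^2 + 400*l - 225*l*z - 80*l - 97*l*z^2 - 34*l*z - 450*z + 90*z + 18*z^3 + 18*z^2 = -56*l^3 + 216*l^2 + 320*l + 18*z^3 + z^2*(18 - 97*l) + z*(135*l^2 - 259*l - 360)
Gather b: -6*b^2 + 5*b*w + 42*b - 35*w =-6*b^2 + b*(5*w + 42) - 35*w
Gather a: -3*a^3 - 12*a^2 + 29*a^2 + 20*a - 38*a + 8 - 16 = -3*a^3 + 17*a^2 - 18*a - 8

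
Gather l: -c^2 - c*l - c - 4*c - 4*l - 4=-c^2 - 5*c + l*(-c - 4) - 4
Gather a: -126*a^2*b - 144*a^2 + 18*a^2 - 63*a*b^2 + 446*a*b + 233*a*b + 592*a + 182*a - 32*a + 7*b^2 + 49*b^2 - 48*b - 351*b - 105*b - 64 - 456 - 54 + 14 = a^2*(-126*b - 126) + a*(-63*b^2 + 679*b + 742) + 56*b^2 - 504*b - 560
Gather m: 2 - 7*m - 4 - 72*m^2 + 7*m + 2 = -72*m^2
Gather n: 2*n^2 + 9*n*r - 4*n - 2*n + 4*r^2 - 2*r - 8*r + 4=2*n^2 + n*(9*r - 6) + 4*r^2 - 10*r + 4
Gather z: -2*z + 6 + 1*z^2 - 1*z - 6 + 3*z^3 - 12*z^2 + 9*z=3*z^3 - 11*z^2 + 6*z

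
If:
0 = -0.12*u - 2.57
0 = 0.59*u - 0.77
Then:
No Solution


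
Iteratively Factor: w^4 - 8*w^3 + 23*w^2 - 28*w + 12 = (w - 2)*(w^3 - 6*w^2 + 11*w - 6) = (w - 3)*(w - 2)*(w^2 - 3*w + 2) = (w - 3)*(w - 2)^2*(w - 1)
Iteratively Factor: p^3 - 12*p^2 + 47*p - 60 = (p - 5)*(p^2 - 7*p + 12) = (p - 5)*(p - 3)*(p - 4)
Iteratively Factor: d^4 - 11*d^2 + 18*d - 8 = (d - 2)*(d^3 + 2*d^2 - 7*d + 4) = (d - 2)*(d - 1)*(d^2 + 3*d - 4) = (d - 2)*(d - 1)^2*(d + 4)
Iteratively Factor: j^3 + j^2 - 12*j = (j + 4)*(j^2 - 3*j) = (j - 3)*(j + 4)*(j)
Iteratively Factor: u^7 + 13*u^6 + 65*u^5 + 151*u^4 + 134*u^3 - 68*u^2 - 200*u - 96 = (u + 2)*(u^6 + 11*u^5 + 43*u^4 + 65*u^3 + 4*u^2 - 76*u - 48) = (u + 2)*(u + 4)*(u^5 + 7*u^4 + 15*u^3 + 5*u^2 - 16*u - 12) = (u + 2)*(u + 3)*(u + 4)*(u^4 + 4*u^3 + 3*u^2 - 4*u - 4) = (u + 2)^2*(u + 3)*(u + 4)*(u^3 + 2*u^2 - u - 2) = (u + 1)*(u + 2)^2*(u + 3)*(u + 4)*(u^2 + u - 2) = (u + 1)*(u + 2)^3*(u + 3)*(u + 4)*(u - 1)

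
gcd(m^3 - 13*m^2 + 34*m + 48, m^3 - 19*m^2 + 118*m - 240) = m^2 - 14*m + 48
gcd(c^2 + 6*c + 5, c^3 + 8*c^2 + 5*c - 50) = c + 5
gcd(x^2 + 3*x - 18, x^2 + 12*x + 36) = x + 6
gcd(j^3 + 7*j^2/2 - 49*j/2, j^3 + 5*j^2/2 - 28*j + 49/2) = j^2 + 7*j/2 - 49/2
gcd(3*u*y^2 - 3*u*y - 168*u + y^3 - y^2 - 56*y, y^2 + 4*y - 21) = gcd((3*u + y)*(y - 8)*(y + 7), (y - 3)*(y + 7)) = y + 7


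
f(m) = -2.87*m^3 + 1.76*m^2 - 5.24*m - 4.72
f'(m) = -8.61*m^2 + 3.52*m - 5.24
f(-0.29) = -2.98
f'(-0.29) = -6.98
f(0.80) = -9.26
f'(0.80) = -7.93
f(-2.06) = 38.63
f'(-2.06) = -49.03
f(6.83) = -872.82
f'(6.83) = -382.85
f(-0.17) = -3.76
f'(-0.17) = -6.09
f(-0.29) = -2.98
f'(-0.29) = -6.98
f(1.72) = -23.13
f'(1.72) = -24.66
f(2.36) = -45.01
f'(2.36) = -44.89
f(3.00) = -82.09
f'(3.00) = -72.17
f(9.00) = -2001.55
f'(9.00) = -670.97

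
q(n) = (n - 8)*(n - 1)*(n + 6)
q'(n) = (n - 8)*(n - 1) + (n - 8)*(n + 6) + (n - 1)*(n + 6)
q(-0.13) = 53.93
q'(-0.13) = -45.17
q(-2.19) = 123.85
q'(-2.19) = -18.47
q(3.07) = -92.56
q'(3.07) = -36.15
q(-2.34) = 126.40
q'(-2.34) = -15.53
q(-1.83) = 116.00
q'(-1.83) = -24.97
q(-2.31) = 125.93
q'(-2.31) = -16.13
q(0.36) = 31.10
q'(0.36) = -47.77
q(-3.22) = 131.63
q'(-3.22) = 4.43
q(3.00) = -90.00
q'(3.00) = -37.00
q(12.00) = 792.00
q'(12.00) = 314.00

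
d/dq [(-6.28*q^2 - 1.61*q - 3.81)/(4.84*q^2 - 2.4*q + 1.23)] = (22.8644*q^2 + 21.432*q - 11.1243)/(23.4256*q^4 - 23.232*q^3 + 17.6664*q^2 - 5.904*q + 1.5129)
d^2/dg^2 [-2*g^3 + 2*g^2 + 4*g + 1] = 4 - 12*g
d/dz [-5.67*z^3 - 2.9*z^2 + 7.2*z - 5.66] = -17.01*z^2 - 5.8*z + 7.2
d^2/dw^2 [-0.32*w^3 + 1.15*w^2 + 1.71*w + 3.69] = 2.3 - 1.92*w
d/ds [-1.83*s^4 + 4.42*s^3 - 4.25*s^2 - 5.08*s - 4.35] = -7.32*s^3 + 13.26*s^2 - 8.5*s - 5.08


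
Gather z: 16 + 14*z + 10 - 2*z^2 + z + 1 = -2*z^2 + 15*z + 27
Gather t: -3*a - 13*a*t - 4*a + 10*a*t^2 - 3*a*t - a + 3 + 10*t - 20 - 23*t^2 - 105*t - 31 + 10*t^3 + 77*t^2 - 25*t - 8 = -8*a + 10*t^3 + t^2*(10*a + 54) + t*(-16*a - 120) - 56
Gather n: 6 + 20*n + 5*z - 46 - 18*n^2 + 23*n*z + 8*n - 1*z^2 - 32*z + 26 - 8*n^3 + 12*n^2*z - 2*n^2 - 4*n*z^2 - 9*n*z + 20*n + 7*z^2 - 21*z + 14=-8*n^3 + n^2*(12*z - 20) + n*(-4*z^2 + 14*z + 48) + 6*z^2 - 48*z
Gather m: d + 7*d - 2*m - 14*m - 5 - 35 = 8*d - 16*m - 40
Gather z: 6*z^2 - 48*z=6*z^2 - 48*z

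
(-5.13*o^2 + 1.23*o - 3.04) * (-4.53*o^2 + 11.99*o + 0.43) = 23.2389*o^4 - 67.0806*o^3 + 26.313*o^2 - 35.9207*o - 1.3072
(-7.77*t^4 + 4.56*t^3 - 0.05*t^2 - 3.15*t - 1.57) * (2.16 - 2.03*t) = 15.7731*t^5 - 26.04*t^4 + 9.9511*t^3 + 6.2865*t^2 - 3.6169*t - 3.3912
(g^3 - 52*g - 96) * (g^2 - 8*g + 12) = g^5 - 8*g^4 - 40*g^3 + 320*g^2 + 144*g - 1152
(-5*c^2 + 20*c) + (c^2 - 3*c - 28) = -4*c^2 + 17*c - 28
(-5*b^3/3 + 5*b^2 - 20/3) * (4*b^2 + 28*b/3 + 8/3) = -20*b^5/3 + 40*b^4/9 + 380*b^3/9 - 40*b^2/3 - 560*b/9 - 160/9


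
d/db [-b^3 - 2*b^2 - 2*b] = -3*b^2 - 4*b - 2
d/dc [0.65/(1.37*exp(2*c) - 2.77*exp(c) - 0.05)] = (1.8005 - 1.781*exp(c))*exp(c)/(-1.37*exp(2*c) + 2.77*exp(c) + 0.05)^2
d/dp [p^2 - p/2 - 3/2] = 2*p - 1/2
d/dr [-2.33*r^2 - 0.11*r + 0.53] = -4.66*r - 0.11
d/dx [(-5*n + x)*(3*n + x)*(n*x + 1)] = -15*n^3 - 4*n^2*x + 3*n*x^2 - 2*n + 2*x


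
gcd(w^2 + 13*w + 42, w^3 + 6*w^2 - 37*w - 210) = w + 7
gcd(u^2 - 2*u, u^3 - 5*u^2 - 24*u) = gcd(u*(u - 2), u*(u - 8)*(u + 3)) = u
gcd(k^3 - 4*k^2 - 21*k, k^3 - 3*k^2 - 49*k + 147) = k - 7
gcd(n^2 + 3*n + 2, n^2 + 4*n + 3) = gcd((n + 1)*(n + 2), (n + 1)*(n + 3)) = n + 1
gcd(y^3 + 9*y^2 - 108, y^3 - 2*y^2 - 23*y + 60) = y - 3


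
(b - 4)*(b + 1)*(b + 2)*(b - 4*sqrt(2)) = b^4 - 4*sqrt(2)*b^3 - b^3 - 10*b^2 + 4*sqrt(2)*b^2 - 8*b + 40*sqrt(2)*b + 32*sqrt(2)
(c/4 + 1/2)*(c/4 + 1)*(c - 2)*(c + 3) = c^4/16 + 7*c^3/16 + c^2/2 - 7*c/4 - 3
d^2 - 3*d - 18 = (d - 6)*(d + 3)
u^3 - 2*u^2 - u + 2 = (u - 2)*(u - 1)*(u + 1)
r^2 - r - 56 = (r - 8)*(r + 7)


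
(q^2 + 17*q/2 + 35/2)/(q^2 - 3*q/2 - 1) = (2*q^2 + 17*q + 35)/(2*q^2 - 3*q - 2)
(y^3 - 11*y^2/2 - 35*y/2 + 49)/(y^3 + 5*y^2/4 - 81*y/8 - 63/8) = 4*(y^2 - 9*y + 14)/(4*y^2 - 9*y - 9)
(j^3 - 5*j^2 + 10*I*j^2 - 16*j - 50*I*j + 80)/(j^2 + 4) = (j^2 + j*(-5 + 8*I) - 40*I)/(j - 2*I)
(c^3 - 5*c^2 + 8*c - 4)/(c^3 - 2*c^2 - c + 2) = (c - 2)/(c + 1)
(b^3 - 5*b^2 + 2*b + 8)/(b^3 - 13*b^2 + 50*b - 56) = (b + 1)/(b - 7)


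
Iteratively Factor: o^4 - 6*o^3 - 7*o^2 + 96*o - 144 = (o - 3)*(o^3 - 3*o^2 - 16*o + 48) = (o - 3)^2*(o^2 - 16) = (o - 3)^2*(o + 4)*(o - 4)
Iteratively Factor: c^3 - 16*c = (c)*(c^2 - 16) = c*(c + 4)*(c - 4)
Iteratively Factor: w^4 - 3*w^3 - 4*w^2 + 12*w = (w)*(w^3 - 3*w^2 - 4*w + 12) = w*(w + 2)*(w^2 - 5*w + 6) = w*(w - 2)*(w + 2)*(w - 3)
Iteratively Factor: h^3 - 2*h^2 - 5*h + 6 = (h - 3)*(h^2 + h - 2) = (h - 3)*(h + 2)*(h - 1)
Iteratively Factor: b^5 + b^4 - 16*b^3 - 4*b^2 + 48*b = (b + 4)*(b^4 - 3*b^3 - 4*b^2 + 12*b) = b*(b + 4)*(b^3 - 3*b^2 - 4*b + 12) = b*(b - 3)*(b + 4)*(b^2 - 4) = b*(b - 3)*(b - 2)*(b + 4)*(b + 2)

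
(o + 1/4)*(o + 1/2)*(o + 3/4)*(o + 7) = o^4 + 17*o^3/2 + 179*o^2/16 + 157*o/32 + 21/32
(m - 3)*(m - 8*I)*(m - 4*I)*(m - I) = m^4 - 3*m^3 - 13*I*m^3 - 44*m^2 + 39*I*m^2 + 132*m + 32*I*m - 96*I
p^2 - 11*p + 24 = (p - 8)*(p - 3)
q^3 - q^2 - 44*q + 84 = (q - 6)*(q - 2)*(q + 7)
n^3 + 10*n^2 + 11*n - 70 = (n - 2)*(n + 5)*(n + 7)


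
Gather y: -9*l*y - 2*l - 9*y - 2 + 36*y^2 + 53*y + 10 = -2*l + 36*y^2 + y*(44 - 9*l) + 8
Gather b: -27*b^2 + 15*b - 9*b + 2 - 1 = -27*b^2 + 6*b + 1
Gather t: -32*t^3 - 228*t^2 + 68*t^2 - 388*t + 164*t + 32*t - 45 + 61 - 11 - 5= -32*t^3 - 160*t^2 - 192*t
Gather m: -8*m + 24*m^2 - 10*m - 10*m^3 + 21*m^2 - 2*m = -10*m^3 + 45*m^2 - 20*m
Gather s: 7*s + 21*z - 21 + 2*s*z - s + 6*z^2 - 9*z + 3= s*(2*z + 6) + 6*z^2 + 12*z - 18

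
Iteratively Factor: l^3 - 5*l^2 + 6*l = (l - 2)*(l^2 - 3*l) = l*(l - 2)*(l - 3)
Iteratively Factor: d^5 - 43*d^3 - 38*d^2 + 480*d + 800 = (d + 4)*(d^4 - 4*d^3 - 27*d^2 + 70*d + 200) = (d - 5)*(d + 4)*(d^3 + d^2 - 22*d - 40) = (d - 5)*(d + 4)^2*(d^2 - 3*d - 10) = (d - 5)*(d + 2)*(d + 4)^2*(d - 5)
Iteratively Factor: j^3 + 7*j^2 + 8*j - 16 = (j + 4)*(j^2 + 3*j - 4) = (j + 4)^2*(j - 1)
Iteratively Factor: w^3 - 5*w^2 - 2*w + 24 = (w - 4)*(w^2 - w - 6) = (w - 4)*(w - 3)*(w + 2)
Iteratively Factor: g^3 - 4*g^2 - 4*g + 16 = (g - 2)*(g^2 - 2*g - 8) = (g - 2)*(g + 2)*(g - 4)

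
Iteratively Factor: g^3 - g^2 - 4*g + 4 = (g + 2)*(g^2 - 3*g + 2) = (g - 1)*(g + 2)*(g - 2)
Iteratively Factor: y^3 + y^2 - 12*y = (y)*(y^2 + y - 12) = y*(y + 4)*(y - 3)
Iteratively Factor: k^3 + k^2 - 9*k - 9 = (k + 3)*(k^2 - 2*k - 3) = (k + 1)*(k + 3)*(k - 3)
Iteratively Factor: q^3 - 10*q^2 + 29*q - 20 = (q - 5)*(q^2 - 5*q + 4) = (q - 5)*(q - 4)*(q - 1)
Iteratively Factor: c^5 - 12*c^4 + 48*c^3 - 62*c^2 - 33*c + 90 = (c - 2)*(c^4 - 10*c^3 + 28*c^2 - 6*c - 45) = (c - 3)*(c - 2)*(c^3 - 7*c^2 + 7*c + 15) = (c - 3)^2*(c - 2)*(c^2 - 4*c - 5) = (c - 3)^2*(c - 2)*(c + 1)*(c - 5)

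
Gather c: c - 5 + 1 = c - 4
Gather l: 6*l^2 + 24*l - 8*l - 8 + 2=6*l^2 + 16*l - 6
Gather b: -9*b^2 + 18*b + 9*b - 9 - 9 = -9*b^2 + 27*b - 18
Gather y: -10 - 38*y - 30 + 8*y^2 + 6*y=8*y^2 - 32*y - 40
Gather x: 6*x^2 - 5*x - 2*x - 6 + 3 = 6*x^2 - 7*x - 3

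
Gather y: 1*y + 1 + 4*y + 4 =5*y + 5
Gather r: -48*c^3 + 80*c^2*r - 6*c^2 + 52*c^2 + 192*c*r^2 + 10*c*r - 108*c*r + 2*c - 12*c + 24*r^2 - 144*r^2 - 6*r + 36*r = -48*c^3 + 46*c^2 - 10*c + r^2*(192*c - 120) + r*(80*c^2 - 98*c + 30)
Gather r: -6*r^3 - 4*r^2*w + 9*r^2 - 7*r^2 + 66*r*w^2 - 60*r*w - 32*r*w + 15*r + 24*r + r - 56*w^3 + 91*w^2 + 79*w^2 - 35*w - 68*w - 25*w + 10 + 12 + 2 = -6*r^3 + r^2*(2 - 4*w) + r*(66*w^2 - 92*w + 40) - 56*w^3 + 170*w^2 - 128*w + 24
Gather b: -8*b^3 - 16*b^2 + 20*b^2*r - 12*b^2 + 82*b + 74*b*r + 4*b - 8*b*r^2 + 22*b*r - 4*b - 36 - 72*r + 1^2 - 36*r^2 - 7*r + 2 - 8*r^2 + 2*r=-8*b^3 + b^2*(20*r - 28) + b*(-8*r^2 + 96*r + 82) - 44*r^2 - 77*r - 33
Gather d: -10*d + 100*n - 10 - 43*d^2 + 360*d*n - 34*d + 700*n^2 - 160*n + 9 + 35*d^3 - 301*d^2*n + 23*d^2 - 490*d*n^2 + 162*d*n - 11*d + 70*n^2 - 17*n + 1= 35*d^3 + d^2*(-301*n - 20) + d*(-490*n^2 + 522*n - 55) + 770*n^2 - 77*n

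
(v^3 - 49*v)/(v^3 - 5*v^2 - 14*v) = (v + 7)/(v + 2)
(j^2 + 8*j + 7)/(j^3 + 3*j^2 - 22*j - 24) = (j + 7)/(j^2 + 2*j - 24)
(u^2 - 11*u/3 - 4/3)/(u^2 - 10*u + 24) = (u + 1/3)/(u - 6)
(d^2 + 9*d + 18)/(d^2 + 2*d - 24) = (d + 3)/(d - 4)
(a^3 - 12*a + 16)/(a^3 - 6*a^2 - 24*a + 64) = (a - 2)/(a - 8)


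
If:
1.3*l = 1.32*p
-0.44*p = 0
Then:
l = 0.00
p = 0.00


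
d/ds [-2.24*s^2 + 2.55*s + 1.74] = 2.55 - 4.48*s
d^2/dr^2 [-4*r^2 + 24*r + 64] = -8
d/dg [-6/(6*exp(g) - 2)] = 9*exp(g)/(3*exp(g) - 1)^2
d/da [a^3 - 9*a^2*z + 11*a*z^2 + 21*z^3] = 3*a^2 - 18*a*z + 11*z^2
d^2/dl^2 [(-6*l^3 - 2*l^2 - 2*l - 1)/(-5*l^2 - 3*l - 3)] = 2*(-16*l^3 + 147*l^2 + 117*l - 6)/(125*l^6 + 225*l^5 + 360*l^4 + 297*l^3 + 216*l^2 + 81*l + 27)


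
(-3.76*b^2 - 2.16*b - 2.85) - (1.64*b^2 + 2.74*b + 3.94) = -5.4*b^2 - 4.9*b - 6.79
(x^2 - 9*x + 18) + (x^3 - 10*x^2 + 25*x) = x^3 - 9*x^2 + 16*x + 18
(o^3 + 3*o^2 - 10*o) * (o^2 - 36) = o^5 + 3*o^4 - 46*o^3 - 108*o^2 + 360*o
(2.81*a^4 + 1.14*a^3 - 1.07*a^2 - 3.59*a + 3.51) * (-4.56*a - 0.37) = -12.8136*a^5 - 6.2381*a^4 + 4.4574*a^3 + 16.7663*a^2 - 14.6773*a - 1.2987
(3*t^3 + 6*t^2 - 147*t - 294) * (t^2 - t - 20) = 3*t^5 + 3*t^4 - 213*t^3 - 267*t^2 + 3234*t + 5880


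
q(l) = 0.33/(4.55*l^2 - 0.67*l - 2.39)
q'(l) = 0.33*(0.67 - 9.1*l)/(4.55*l^2 - 0.67*l - 2.39)^2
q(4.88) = 0.00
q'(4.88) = -0.00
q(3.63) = 0.01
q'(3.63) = -0.00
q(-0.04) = -0.14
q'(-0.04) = 0.06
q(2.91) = 0.01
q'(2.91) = -0.01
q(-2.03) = 0.02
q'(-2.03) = 0.02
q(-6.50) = 0.00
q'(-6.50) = 0.00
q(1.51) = 0.05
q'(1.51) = -0.09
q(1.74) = 0.03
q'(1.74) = -0.05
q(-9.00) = 0.00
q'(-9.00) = 0.00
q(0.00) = -0.14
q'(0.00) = 0.04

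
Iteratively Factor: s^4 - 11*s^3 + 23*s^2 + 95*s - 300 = (s - 5)*(s^3 - 6*s^2 - 7*s + 60) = (s - 5)*(s - 4)*(s^2 - 2*s - 15) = (s - 5)^2*(s - 4)*(s + 3)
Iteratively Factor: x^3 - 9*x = (x + 3)*(x^2 - 3*x) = (x - 3)*(x + 3)*(x)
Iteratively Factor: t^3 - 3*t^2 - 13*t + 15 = (t + 3)*(t^2 - 6*t + 5) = (t - 1)*(t + 3)*(t - 5)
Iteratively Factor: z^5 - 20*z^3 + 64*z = (z)*(z^4 - 20*z^2 + 64) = z*(z - 4)*(z^3 + 4*z^2 - 4*z - 16) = z*(z - 4)*(z + 4)*(z^2 - 4) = z*(z - 4)*(z + 2)*(z + 4)*(z - 2)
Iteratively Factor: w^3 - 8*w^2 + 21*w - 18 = (w - 2)*(w^2 - 6*w + 9) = (w - 3)*(w - 2)*(w - 3)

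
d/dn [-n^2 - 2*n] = -2*n - 2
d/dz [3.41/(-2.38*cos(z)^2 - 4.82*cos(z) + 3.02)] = -(16.2316*cos(z) + 16.4362)*sin(z)/(2.38*cos(z)^2 + 4.82*cos(z) - 3.02)^2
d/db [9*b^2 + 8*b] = 18*b + 8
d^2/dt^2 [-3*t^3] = -18*t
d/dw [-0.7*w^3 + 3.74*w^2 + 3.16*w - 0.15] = -2.1*w^2 + 7.48*w + 3.16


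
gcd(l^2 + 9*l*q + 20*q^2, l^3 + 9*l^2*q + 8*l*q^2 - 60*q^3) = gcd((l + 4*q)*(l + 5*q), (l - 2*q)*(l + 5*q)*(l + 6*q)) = l + 5*q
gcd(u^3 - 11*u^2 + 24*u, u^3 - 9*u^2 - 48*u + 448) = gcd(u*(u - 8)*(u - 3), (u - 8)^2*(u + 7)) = u - 8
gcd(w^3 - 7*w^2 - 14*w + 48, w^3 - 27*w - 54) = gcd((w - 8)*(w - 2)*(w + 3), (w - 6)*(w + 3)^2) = w + 3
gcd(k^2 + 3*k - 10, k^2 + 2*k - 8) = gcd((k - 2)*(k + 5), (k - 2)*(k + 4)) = k - 2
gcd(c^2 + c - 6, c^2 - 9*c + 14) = c - 2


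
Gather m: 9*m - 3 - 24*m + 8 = 5 - 15*m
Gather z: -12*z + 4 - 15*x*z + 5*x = 5*x + z*(-15*x - 12) + 4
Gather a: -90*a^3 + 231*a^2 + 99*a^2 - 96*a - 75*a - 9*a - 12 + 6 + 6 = -90*a^3 + 330*a^2 - 180*a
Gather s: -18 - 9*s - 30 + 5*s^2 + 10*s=5*s^2 + s - 48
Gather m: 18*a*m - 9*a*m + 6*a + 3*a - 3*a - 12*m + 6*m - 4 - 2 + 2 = 6*a + m*(9*a - 6) - 4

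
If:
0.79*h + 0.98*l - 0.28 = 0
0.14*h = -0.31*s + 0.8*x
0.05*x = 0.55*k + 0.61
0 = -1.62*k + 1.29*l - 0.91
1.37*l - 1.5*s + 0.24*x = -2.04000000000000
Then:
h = 1.13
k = -1.06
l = -0.63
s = 0.87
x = 0.54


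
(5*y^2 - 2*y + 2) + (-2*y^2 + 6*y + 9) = 3*y^2 + 4*y + 11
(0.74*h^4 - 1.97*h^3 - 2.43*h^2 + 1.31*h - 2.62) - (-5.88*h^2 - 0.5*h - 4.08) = 0.74*h^4 - 1.97*h^3 + 3.45*h^2 + 1.81*h + 1.46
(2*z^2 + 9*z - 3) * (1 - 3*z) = -6*z^3 - 25*z^2 + 18*z - 3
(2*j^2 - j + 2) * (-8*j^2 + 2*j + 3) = -16*j^4 + 12*j^3 - 12*j^2 + j + 6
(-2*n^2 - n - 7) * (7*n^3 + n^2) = -14*n^5 - 9*n^4 - 50*n^3 - 7*n^2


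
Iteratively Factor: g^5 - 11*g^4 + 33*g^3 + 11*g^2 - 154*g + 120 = (g - 1)*(g^4 - 10*g^3 + 23*g^2 + 34*g - 120) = (g - 5)*(g - 1)*(g^3 - 5*g^2 - 2*g + 24) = (g - 5)*(g - 4)*(g - 1)*(g^2 - g - 6) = (g - 5)*(g - 4)*(g - 1)*(g + 2)*(g - 3)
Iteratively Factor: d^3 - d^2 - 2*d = (d)*(d^2 - d - 2) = d*(d + 1)*(d - 2)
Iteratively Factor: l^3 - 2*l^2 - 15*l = (l - 5)*(l^2 + 3*l) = (l - 5)*(l + 3)*(l)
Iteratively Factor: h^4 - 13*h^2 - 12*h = (h)*(h^3 - 13*h - 12) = h*(h - 4)*(h^2 + 4*h + 3) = h*(h - 4)*(h + 3)*(h + 1)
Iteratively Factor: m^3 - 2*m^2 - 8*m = (m - 4)*(m^2 + 2*m) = (m - 4)*(m + 2)*(m)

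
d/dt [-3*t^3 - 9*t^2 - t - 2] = -9*t^2 - 18*t - 1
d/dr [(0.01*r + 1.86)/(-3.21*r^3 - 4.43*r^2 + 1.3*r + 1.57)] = (0.0642*r^3 + 17.9561*r^2 + 16.4796*r - 2.4023)/(10.3041*r^6 + 28.4406*r^5 + 11.2789*r^4 - 21.5974*r^3 - 12.2202*r^2 + 4.082*r + 2.4649)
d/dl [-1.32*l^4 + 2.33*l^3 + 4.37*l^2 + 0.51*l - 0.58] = -5.28*l^3 + 6.99*l^2 + 8.74*l + 0.51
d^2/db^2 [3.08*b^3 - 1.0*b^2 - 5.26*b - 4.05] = 18.48*b - 2.0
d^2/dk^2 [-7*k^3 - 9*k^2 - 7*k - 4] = -42*k - 18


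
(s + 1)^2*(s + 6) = s^3 + 8*s^2 + 13*s + 6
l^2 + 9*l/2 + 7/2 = (l + 1)*(l + 7/2)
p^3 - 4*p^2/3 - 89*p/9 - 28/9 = (p - 4)*(p + 1/3)*(p + 7/3)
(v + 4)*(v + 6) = v^2 + 10*v + 24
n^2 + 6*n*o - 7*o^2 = (n - o)*(n + 7*o)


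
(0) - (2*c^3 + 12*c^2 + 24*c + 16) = -2*c^3 - 12*c^2 - 24*c - 16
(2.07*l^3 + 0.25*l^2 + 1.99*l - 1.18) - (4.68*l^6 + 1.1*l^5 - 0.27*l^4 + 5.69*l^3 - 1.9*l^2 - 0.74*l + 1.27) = -4.68*l^6 - 1.1*l^5 + 0.27*l^4 - 3.62*l^3 + 2.15*l^2 + 2.73*l - 2.45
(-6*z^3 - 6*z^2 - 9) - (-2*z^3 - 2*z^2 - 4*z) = -4*z^3 - 4*z^2 + 4*z - 9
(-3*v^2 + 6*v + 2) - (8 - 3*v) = -3*v^2 + 9*v - 6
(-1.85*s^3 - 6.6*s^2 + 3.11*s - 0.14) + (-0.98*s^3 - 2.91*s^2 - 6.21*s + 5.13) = -2.83*s^3 - 9.51*s^2 - 3.1*s + 4.99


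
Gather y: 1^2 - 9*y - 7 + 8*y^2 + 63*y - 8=8*y^2 + 54*y - 14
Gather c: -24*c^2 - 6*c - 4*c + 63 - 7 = -24*c^2 - 10*c + 56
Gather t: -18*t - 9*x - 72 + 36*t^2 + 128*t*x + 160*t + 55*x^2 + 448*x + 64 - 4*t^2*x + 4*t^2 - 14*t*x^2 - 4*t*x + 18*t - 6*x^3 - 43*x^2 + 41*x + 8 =t^2*(40 - 4*x) + t*(-14*x^2 + 124*x + 160) - 6*x^3 + 12*x^2 + 480*x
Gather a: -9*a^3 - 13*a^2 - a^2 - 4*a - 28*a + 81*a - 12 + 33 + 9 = -9*a^3 - 14*a^2 + 49*a + 30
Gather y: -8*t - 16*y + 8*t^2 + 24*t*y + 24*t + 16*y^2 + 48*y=8*t^2 + 16*t + 16*y^2 + y*(24*t + 32)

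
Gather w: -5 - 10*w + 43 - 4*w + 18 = 56 - 14*w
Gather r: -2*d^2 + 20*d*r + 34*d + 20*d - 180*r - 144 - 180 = -2*d^2 + 54*d + r*(20*d - 180) - 324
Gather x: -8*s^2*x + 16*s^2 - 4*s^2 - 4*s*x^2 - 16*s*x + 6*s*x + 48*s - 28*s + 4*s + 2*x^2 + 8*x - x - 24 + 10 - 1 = 12*s^2 + 24*s + x^2*(2 - 4*s) + x*(-8*s^2 - 10*s + 7) - 15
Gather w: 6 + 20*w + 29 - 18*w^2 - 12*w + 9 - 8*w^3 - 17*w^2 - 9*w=-8*w^3 - 35*w^2 - w + 44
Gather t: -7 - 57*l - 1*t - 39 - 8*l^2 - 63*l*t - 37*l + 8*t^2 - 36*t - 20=-8*l^2 - 94*l + 8*t^2 + t*(-63*l - 37) - 66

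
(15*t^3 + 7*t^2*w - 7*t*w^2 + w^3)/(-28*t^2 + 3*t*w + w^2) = (15*t^3 + 7*t^2*w - 7*t*w^2 + w^3)/(-28*t^2 + 3*t*w + w^2)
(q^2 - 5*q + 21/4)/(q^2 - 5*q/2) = (4*q^2 - 20*q + 21)/(2*q*(2*q - 5))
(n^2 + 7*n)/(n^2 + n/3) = 3*(n + 7)/(3*n + 1)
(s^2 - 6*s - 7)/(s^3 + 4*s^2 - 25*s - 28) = (s - 7)/(s^2 + 3*s - 28)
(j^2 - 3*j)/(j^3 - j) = (j - 3)/(j^2 - 1)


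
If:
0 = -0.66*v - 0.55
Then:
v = -0.83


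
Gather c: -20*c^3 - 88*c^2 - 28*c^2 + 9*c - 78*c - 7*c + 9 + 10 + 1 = -20*c^3 - 116*c^2 - 76*c + 20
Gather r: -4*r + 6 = 6 - 4*r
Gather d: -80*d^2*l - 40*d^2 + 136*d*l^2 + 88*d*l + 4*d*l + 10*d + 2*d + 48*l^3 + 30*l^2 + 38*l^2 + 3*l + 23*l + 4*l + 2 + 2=d^2*(-80*l - 40) + d*(136*l^2 + 92*l + 12) + 48*l^3 + 68*l^2 + 30*l + 4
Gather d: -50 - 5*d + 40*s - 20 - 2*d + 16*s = -7*d + 56*s - 70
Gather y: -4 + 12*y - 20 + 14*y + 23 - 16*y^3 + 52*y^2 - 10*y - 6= -16*y^3 + 52*y^2 + 16*y - 7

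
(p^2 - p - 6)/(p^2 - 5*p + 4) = (p^2 - p - 6)/(p^2 - 5*p + 4)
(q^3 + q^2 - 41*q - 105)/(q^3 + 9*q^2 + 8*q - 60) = (q^2 - 4*q - 21)/(q^2 + 4*q - 12)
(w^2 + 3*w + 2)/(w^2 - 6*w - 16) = (w + 1)/(w - 8)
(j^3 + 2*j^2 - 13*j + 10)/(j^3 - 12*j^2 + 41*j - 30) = (j^2 + 3*j - 10)/(j^2 - 11*j + 30)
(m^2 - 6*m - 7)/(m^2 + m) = (m - 7)/m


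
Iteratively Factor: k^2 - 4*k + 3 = (k - 3)*(k - 1)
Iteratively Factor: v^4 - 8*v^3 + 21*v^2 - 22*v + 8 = (v - 2)*(v^3 - 6*v^2 + 9*v - 4) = (v - 4)*(v - 2)*(v^2 - 2*v + 1) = (v - 4)*(v - 2)*(v - 1)*(v - 1)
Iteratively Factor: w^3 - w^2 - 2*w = (w - 2)*(w^2 + w) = (w - 2)*(w + 1)*(w)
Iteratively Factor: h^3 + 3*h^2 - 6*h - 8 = (h + 4)*(h^2 - h - 2) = (h - 2)*(h + 4)*(h + 1)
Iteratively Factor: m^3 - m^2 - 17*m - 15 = (m + 3)*(m^2 - 4*m - 5) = (m + 1)*(m + 3)*(m - 5)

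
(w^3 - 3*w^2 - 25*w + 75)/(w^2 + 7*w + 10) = (w^2 - 8*w + 15)/(w + 2)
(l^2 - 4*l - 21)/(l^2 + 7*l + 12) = (l - 7)/(l + 4)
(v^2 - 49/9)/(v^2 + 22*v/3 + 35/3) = (v - 7/3)/(v + 5)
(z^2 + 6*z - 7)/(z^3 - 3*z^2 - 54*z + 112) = (z - 1)/(z^2 - 10*z + 16)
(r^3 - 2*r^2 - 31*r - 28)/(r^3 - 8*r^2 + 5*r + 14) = (r + 4)/(r - 2)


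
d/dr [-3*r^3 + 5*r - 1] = 5 - 9*r^2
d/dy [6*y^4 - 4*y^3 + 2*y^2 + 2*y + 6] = 24*y^3 - 12*y^2 + 4*y + 2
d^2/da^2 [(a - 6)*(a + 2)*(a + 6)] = 6*a + 4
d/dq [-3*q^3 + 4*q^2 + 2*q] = -9*q^2 + 8*q + 2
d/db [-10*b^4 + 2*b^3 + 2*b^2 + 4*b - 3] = -40*b^3 + 6*b^2 + 4*b + 4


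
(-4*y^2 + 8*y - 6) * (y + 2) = -4*y^3 + 10*y - 12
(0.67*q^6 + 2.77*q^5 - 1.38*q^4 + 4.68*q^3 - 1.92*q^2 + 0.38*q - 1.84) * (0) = 0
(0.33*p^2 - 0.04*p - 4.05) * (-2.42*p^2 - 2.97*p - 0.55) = -0.7986*p^4 - 0.8833*p^3 + 9.7383*p^2 + 12.0505*p + 2.2275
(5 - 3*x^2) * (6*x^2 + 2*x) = -18*x^4 - 6*x^3 + 30*x^2 + 10*x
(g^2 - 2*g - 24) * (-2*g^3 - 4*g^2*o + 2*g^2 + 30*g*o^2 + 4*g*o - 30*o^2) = -2*g^5 - 4*g^4*o + 6*g^4 + 30*g^3*o^2 + 12*g^3*o + 44*g^3 - 90*g^2*o^2 + 88*g^2*o - 48*g^2 - 660*g*o^2 - 96*g*o + 720*o^2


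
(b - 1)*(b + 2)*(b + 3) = b^3 + 4*b^2 + b - 6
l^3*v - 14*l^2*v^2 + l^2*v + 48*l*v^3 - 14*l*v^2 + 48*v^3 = (l - 8*v)*(l - 6*v)*(l*v + v)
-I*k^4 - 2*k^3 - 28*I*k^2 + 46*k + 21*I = (k - 7*I)*(k + I)*(k + 3*I)*(-I*k + 1)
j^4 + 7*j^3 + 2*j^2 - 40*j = j*(j - 2)*(j + 4)*(j + 5)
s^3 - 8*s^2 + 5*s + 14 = (s - 7)*(s - 2)*(s + 1)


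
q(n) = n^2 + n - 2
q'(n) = 2*n + 1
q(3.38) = 12.80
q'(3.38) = 7.76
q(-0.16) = -2.13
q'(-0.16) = 0.68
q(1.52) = 1.83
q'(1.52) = 4.04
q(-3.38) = 6.04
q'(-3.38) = -5.76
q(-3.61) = 7.42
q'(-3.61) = -6.22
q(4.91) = 27.02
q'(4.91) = 10.82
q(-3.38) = 6.04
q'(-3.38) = -5.76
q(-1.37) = -1.49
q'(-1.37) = -1.74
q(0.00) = -2.00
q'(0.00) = 1.00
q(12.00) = 154.00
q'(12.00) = 25.00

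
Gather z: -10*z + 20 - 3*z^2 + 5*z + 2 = -3*z^2 - 5*z + 22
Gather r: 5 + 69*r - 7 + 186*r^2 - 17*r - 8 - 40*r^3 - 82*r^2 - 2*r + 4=-40*r^3 + 104*r^2 + 50*r - 6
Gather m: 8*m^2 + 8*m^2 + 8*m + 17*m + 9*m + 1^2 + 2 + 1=16*m^2 + 34*m + 4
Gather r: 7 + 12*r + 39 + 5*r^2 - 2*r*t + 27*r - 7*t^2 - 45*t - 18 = 5*r^2 + r*(39 - 2*t) - 7*t^2 - 45*t + 28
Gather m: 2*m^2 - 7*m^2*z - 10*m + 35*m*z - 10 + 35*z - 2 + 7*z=m^2*(2 - 7*z) + m*(35*z - 10) + 42*z - 12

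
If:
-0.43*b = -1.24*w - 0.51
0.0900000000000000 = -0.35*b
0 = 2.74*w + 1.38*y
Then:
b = -0.26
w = -0.50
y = 0.99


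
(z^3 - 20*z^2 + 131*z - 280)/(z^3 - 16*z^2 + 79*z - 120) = (z - 7)/(z - 3)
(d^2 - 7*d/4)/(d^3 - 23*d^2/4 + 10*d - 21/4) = d/(d^2 - 4*d + 3)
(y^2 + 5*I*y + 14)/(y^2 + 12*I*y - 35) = (y - 2*I)/(y + 5*I)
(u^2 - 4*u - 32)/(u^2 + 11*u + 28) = (u - 8)/(u + 7)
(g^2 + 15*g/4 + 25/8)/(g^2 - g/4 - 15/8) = (2*g + 5)/(2*g - 3)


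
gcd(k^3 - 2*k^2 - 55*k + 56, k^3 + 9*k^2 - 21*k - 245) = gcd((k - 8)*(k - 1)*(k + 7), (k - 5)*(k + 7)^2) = k + 7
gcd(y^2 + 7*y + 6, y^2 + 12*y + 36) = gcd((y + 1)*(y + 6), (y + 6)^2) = y + 6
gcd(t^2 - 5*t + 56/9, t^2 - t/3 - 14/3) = t - 7/3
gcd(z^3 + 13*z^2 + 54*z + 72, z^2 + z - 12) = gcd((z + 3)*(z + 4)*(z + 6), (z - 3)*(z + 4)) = z + 4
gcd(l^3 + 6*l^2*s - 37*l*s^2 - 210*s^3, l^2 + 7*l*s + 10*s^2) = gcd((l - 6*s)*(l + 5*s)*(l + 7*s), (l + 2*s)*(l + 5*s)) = l + 5*s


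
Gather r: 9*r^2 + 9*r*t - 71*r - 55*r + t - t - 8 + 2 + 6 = 9*r^2 + r*(9*t - 126)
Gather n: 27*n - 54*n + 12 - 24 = -27*n - 12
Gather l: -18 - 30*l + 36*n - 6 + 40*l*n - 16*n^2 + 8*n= l*(40*n - 30) - 16*n^2 + 44*n - 24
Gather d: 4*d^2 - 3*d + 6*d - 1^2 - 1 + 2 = 4*d^2 + 3*d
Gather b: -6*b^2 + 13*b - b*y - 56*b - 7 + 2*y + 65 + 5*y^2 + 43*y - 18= -6*b^2 + b*(-y - 43) + 5*y^2 + 45*y + 40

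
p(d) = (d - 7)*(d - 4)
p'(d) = 2*d - 11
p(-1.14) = 41.84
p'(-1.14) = -13.28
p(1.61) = 12.88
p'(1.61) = -7.78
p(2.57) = 6.33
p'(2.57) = -5.86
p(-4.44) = 96.55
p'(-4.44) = -19.88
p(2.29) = 8.05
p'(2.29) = -6.42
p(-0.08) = 28.89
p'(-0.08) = -11.16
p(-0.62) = 35.20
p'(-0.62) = -12.24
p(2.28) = 8.12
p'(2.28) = -6.44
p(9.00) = 10.00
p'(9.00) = 7.00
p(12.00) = 40.00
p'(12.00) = 13.00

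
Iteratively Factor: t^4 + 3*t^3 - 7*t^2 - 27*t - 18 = (t + 2)*(t^3 + t^2 - 9*t - 9) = (t - 3)*(t + 2)*(t^2 + 4*t + 3) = (t - 3)*(t + 1)*(t + 2)*(t + 3)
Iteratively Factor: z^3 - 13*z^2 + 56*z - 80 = (z - 4)*(z^2 - 9*z + 20) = (z - 4)^2*(z - 5)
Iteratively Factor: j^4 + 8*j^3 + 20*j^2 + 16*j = (j + 2)*(j^3 + 6*j^2 + 8*j) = (j + 2)^2*(j^2 + 4*j) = (j + 2)^2*(j + 4)*(j)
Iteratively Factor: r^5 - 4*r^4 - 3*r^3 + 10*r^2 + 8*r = (r + 1)*(r^4 - 5*r^3 + 2*r^2 + 8*r) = r*(r + 1)*(r^3 - 5*r^2 + 2*r + 8) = r*(r + 1)^2*(r^2 - 6*r + 8) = r*(r - 2)*(r + 1)^2*(r - 4)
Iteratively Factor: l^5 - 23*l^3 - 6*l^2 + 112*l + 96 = (l - 4)*(l^4 + 4*l^3 - 7*l^2 - 34*l - 24) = (l - 4)*(l + 4)*(l^3 - 7*l - 6) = (l - 4)*(l - 3)*(l + 4)*(l^2 + 3*l + 2) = (l - 4)*(l - 3)*(l + 2)*(l + 4)*(l + 1)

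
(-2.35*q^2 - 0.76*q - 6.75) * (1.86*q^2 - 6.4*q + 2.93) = -4.371*q^4 + 13.6264*q^3 - 14.5765*q^2 + 40.9732*q - 19.7775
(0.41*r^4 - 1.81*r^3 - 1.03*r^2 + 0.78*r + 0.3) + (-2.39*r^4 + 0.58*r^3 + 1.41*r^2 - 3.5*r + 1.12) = -1.98*r^4 - 1.23*r^3 + 0.38*r^2 - 2.72*r + 1.42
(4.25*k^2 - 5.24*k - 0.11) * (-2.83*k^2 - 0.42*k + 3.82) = -12.0275*k^4 + 13.0442*k^3 + 18.7471*k^2 - 19.9706*k - 0.4202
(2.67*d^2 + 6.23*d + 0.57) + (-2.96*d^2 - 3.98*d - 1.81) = -0.29*d^2 + 2.25*d - 1.24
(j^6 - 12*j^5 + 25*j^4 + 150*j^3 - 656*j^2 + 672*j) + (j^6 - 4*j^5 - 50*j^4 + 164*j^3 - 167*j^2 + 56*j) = 2*j^6 - 16*j^5 - 25*j^4 + 314*j^3 - 823*j^2 + 728*j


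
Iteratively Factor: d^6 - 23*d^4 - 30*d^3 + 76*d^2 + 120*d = (d + 3)*(d^5 - 3*d^4 - 14*d^3 + 12*d^2 + 40*d) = d*(d + 3)*(d^4 - 3*d^3 - 14*d^2 + 12*d + 40) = d*(d + 2)*(d + 3)*(d^3 - 5*d^2 - 4*d + 20) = d*(d - 5)*(d + 2)*(d + 3)*(d^2 - 4) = d*(d - 5)*(d + 2)^2*(d + 3)*(d - 2)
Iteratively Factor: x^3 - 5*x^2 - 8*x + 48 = (x + 3)*(x^2 - 8*x + 16) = (x - 4)*(x + 3)*(x - 4)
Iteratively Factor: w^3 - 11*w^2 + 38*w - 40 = (w - 4)*(w^2 - 7*w + 10) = (w - 4)*(w - 2)*(w - 5)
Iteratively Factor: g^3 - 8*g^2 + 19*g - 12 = (g - 4)*(g^2 - 4*g + 3) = (g - 4)*(g - 3)*(g - 1)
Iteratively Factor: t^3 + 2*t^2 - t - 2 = (t - 1)*(t^2 + 3*t + 2) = (t - 1)*(t + 2)*(t + 1)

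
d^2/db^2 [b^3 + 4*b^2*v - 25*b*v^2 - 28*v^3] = 6*b + 8*v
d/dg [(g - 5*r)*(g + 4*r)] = 2*g - r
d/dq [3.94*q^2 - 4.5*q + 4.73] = 7.88*q - 4.5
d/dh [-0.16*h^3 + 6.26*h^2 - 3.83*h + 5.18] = -0.48*h^2 + 12.52*h - 3.83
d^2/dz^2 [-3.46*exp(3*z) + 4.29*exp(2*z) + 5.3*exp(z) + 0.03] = (-31.14*exp(2*z) + 17.16*exp(z) + 5.3)*exp(z)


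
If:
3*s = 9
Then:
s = 3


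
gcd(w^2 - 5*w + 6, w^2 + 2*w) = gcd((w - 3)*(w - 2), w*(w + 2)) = 1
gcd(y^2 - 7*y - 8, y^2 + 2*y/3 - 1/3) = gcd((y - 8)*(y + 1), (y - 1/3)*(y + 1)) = y + 1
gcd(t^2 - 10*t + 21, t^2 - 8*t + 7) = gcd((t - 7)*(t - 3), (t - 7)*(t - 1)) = t - 7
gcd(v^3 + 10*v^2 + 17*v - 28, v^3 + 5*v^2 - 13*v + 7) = v^2 + 6*v - 7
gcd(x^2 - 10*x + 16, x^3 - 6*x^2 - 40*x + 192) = x - 8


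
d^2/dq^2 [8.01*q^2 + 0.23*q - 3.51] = 16.0200000000000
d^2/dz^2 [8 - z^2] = -2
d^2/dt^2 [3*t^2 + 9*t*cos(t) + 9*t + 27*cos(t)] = -9*t*cos(t) - 18*sin(t) - 27*cos(t) + 6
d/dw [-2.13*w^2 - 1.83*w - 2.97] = -4.26*w - 1.83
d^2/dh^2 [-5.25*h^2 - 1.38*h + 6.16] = -10.5000000000000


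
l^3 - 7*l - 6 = (l - 3)*(l + 1)*(l + 2)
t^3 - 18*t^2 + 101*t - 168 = (t - 8)*(t - 7)*(t - 3)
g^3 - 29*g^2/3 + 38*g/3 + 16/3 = (g - 8)*(g - 2)*(g + 1/3)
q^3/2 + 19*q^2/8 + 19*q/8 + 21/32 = (q/2 + 1/4)*(q + 3/4)*(q + 7/2)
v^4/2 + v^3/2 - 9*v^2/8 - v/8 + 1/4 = (v/2 + 1)*(v - 1)*(v - 1/2)*(v + 1/2)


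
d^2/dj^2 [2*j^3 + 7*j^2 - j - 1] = 12*j + 14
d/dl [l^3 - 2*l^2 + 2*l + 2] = 3*l^2 - 4*l + 2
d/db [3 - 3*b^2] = -6*b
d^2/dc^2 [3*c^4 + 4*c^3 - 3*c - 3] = 12*c*(3*c + 2)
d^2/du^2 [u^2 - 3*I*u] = 2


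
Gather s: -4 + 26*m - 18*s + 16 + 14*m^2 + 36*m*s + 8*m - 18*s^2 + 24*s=14*m^2 + 34*m - 18*s^2 + s*(36*m + 6) + 12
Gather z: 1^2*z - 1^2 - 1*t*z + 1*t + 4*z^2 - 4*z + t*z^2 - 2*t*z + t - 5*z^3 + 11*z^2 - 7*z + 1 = 2*t - 5*z^3 + z^2*(t + 15) + z*(-3*t - 10)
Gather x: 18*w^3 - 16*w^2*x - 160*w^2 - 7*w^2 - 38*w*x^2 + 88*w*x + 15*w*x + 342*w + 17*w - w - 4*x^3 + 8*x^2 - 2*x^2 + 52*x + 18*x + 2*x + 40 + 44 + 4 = 18*w^3 - 167*w^2 + 358*w - 4*x^3 + x^2*(6 - 38*w) + x*(-16*w^2 + 103*w + 72) + 88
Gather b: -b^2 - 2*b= -b^2 - 2*b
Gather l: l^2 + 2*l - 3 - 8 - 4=l^2 + 2*l - 15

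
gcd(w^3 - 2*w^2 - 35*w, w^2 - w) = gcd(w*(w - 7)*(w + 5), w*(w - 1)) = w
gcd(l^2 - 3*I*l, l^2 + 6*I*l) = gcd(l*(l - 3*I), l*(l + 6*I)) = l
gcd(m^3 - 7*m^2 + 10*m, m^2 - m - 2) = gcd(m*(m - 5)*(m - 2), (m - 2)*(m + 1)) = m - 2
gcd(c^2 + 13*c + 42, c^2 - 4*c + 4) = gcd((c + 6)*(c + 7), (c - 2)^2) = 1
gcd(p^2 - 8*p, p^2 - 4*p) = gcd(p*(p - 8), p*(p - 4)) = p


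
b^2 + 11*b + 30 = (b + 5)*(b + 6)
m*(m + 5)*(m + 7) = m^3 + 12*m^2 + 35*m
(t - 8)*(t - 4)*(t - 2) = t^3 - 14*t^2 + 56*t - 64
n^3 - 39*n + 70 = (n - 5)*(n - 2)*(n + 7)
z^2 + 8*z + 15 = (z + 3)*(z + 5)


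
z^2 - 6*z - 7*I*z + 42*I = (z - 6)*(z - 7*I)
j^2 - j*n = j*(j - n)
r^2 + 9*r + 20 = (r + 4)*(r + 5)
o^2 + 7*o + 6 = (o + 1)*(o + 6)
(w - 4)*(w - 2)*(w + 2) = w^3 - 4*w^2 - 4*w + 16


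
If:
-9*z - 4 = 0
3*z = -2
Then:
No Solution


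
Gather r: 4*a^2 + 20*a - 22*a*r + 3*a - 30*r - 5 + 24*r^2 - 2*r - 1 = 4*a^2 + 23*a + 24*r^2 + r*(-22*a - 32) - 6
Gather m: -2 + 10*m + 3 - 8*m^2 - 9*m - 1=-8*m^2 + m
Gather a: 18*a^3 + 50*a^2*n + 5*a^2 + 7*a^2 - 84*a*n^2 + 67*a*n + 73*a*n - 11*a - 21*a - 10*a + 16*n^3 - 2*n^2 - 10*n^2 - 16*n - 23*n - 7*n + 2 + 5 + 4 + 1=18*a^3 + a^2*(50*n + 12) + a*(-84*n^2 + 140*n - 42) + 16*n^3 - 12*n^2 - 46*n + 12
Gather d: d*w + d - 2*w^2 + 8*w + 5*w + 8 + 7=d*(w + 1) - 2*w^2 + 13*w + 15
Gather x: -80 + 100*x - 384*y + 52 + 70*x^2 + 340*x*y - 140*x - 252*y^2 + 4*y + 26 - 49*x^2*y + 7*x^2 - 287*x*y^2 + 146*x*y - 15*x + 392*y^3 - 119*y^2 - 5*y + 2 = x^2*(77 - 49*y) + x*(-287*y^2 + 486*y - 55) + 392*y^3 - 371*y^2 - 385*y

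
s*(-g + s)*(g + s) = -g^2*s + s^3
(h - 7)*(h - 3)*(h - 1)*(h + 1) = h^4 - 10*h^3 + 20*h^2 + 10*h - 21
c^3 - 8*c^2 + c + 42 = (c - 7)*(c - 3)*(c + 2)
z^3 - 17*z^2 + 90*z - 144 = (z - 8)*(z - 6)*(z - 3)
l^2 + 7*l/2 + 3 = (l + 3/2)*(l + 2)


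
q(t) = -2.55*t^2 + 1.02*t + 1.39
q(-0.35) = 0.72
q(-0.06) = 1.32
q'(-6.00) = 31.62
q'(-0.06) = 1.33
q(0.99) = -0.10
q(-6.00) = -96.53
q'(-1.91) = 10.76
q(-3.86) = -40.54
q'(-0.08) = 1.43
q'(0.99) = -4.03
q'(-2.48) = 13.67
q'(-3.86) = 20.71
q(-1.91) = -9.86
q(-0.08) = 1.29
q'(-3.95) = 21.16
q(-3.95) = -42.43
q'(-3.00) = 16.32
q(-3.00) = -24.62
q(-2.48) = -16.82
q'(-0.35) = 2.80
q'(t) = 1.02 - 5.1*t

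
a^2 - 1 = (a - 1)*(a + 1)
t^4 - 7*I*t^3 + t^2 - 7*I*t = t*(t - 7*I)*(t - I)*(t + I)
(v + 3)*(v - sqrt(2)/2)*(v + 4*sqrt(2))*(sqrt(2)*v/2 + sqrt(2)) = sqrt(2)*v^4/2 + 7*v^3/2 + 5*sqrt(2)*v^3/2 + sqrt(2)*v^2 + 35*v^2/2 - 10*sqrt(2)*v + 21*v - 12*sqrt(2)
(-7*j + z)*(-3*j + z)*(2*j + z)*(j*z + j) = 42*j^4*z + 42*j^4 + j^3*z^2 + j^3*z - 8*j^2*z^3 - 8*j^2*z^2 + j*z^4 + j*z^3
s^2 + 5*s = s*(s + 5)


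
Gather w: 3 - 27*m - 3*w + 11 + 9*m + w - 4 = -18*m - 2*w + 10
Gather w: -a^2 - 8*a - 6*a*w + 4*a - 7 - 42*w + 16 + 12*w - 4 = -a^2 - 4*a + w*(-6*a - 30) + 5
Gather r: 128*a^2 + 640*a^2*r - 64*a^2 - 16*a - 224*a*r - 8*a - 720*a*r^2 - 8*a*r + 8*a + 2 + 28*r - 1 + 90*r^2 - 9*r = 64*a^2 - 16*a + r^2*(90 - 720*a) + r*(640*a^2 - 232*a + 19) + 1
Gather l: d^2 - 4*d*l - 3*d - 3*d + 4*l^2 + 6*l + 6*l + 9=d^2 - 6*d + 4*l^2 + l*(12 - 4*d) + 9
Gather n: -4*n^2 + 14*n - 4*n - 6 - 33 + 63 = -4*n^2 + 10*n + 24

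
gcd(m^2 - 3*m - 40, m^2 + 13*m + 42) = 1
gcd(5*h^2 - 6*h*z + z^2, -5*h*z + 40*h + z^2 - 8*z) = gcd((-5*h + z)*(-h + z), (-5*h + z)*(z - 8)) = -5*h + z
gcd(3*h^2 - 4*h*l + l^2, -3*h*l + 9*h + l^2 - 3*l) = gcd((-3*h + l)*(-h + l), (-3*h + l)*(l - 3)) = 3*h - l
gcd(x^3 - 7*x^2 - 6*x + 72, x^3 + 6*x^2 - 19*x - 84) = x^2 - x - 12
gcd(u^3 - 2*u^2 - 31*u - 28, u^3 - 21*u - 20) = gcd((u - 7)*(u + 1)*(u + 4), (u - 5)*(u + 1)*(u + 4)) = u^2 + 5*u + 4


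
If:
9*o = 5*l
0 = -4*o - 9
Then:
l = -81/20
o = -9/4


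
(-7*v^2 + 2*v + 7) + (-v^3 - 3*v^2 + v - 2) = -v^3 - 10*v^2 + 3*v + 5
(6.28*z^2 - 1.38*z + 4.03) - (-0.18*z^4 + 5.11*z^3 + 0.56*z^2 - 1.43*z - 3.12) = 0.18*z^4 - 5.11*z^3 + 5.72*z^2 + 0.05*z + 7.15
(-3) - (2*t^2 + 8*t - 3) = -2*t^2 - 8*t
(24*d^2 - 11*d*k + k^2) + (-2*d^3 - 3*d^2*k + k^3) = -2*d^3 - 3*d^2*k + 24*d^2 - 11*d*k + k^3 + k^2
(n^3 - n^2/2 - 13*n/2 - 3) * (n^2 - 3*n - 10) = n^5 - 7*n^4/2 - 15*n^3 + 43*n^2/2 + 74*n + 30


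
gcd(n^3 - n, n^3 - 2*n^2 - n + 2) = n^2 - 1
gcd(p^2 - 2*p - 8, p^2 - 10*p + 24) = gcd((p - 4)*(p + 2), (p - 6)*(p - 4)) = p - 4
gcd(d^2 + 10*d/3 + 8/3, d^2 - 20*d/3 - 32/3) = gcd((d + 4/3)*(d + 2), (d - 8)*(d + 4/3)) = d + 4/3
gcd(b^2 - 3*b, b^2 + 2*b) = b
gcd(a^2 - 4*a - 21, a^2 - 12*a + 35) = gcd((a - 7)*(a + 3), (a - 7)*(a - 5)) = a - 7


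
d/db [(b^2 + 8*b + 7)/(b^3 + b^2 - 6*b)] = (-b^4 - 16*b^3 - 35*b^2 - 14*b + 42)/(b^2*(b^4 + 2*b^3 - 11*b^2 - 12*b + 36))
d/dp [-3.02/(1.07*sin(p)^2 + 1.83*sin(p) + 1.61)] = (6.4628*sin(p) + 5.5266)*cos(p)/(1.07*sin(p)^2 + 1.83*sin(p) + 1.61)^2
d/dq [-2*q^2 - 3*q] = -4*q - 3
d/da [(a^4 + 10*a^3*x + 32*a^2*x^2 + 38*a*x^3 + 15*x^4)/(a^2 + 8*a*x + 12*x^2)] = 2*(a^5 + 17*a^4*x + 104*a^3*x^2 + 289*a^2*x^3 + 369*a*x^4 + 168*x^5)/(a^4 + 16*a^3*x + 88*a^2*x^2 + 192*a*x^3 + 144*x^4)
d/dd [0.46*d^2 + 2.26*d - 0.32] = 0.92*d + 2.26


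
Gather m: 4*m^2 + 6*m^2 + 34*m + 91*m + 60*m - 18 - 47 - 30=10*m^2 + 185*m - 95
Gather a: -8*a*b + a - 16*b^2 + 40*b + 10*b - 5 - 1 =a*(1 - 8*b) - 16*b^2 + 50*b - 6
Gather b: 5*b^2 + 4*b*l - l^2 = 5*b^2 + 4*b*l - l^2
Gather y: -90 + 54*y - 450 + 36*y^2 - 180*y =36*y^2 - 126*y - 540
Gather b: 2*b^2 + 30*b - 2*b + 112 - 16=2*b^2 + 28*b + 96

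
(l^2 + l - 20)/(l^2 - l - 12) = (l + 5)/(l + 3)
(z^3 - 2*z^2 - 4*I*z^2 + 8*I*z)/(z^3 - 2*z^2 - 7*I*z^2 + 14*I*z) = (z - 4*I)/(z - 7*I)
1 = 1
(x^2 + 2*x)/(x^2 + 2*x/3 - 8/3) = 3*x/(3*x - 4)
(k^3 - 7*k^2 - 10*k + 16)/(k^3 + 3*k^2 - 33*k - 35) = (k^3 - 7*k^2 - 10*k + 16)/(k^3 + 3*k^2 - 33*k - 35)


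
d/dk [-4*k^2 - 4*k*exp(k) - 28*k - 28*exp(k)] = -4*k*exp(k) - 8*k - 32*exp(k) - 28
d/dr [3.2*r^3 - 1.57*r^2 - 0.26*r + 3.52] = 9.6*r^2 - 3.14*r - 0.26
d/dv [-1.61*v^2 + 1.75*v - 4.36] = 1.75 - 3.22*v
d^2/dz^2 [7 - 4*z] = 0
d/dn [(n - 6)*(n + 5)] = 2*n - 1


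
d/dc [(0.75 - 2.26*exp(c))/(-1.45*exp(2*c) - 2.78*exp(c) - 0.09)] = (-3.277*exp(2*c) + 2.175*exp(c) + 2.2884)*exp(c)/(2.1025*exp(4*c) + 8.062*exp(3*c) + 7.9894*exp(2*c) + 0.5004*exp(c) + 0.0081)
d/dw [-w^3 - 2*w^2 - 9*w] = -3*w^2 - 4*w - 9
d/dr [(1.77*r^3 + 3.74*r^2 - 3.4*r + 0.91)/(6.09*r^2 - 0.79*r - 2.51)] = (10.7793*r^4 - 2.79660000000001*r^3 + 4.4233*r^2 - 29.8586*r + 9.2529)/(37.0881*r^4 - 9.6222*r^3 - 29.9477*r^2 + 3.9658*r + 6.3001)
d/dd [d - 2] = 1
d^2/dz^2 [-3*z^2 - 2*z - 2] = -6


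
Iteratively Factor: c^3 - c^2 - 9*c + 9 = (c + 3)*(c^2 - 4*c + 3) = (c - 1)*(c + 3)*(c - 3)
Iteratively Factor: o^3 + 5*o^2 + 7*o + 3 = (o + 3)*(o^2 + 2*o + 1) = (o + 1)*(o + 3)*(o + 1)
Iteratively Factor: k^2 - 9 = (k - 3)*(k + 3)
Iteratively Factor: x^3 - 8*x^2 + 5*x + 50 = (x - 5)*(x^2 - 3*x - 10) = (x - 5)^2*(x + 2)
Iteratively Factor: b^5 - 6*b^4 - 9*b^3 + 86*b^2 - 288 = (b - 4)*(b^4 - 2*b^3 - 17*b^2 + 18*b + 72) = (b - 4)*(b + 3)*(b^3 - 5*b^2 - 2*b + 24) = (b - 4)*(b - 3)*(b + 3)*(b^2 - 2*b - 8) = (b - 4)^2*(b - 3)*(b + 3)*(b + 2)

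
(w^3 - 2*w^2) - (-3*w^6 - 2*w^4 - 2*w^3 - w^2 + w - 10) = 3*w^6 + 2*w^4 + 3*w^3 - w^2 - w + 10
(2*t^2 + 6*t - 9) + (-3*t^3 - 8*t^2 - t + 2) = -3*t^3 - 6*t^2 + 5*t - 7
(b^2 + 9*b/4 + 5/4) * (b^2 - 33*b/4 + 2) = b^4 - 6*b^3 - 245*b^2/16 - 93*b/16 + 5/2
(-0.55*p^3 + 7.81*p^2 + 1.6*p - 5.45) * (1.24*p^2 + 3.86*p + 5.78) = -0.682*p^5 + 7.5614*p^4 + 28.9516*p^3 + 44.5598*p^2 - 11.789*p - 31.501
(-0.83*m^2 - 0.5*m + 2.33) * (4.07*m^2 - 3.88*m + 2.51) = -3.3781*m^4 + 1.1854*m^3 + 9.3398*m^2 - 10.2954*m + 5.8483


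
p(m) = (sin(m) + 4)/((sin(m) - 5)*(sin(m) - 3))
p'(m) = cos(m)/((sin(m) - 5)*(sin(m) - 3)) - (sin(m) + 4)*cos(m)/((sin(m) - 5)*(sin(m) - 3)^2) - (sin(m) + 4)*cos(m)/((sin(m) - 5)^2*(sin(m) - 3)) = (-8*sin(m) + cos(m)^2 + 46)*cos(m)/((sin(m) - 5)^2*(sin(m) - 3)^2)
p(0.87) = 0.50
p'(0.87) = 0.29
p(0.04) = 0.28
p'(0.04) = 0.22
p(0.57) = 0.41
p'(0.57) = 0.30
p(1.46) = 0.62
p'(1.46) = 0.07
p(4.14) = 0.14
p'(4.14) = -0.06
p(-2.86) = 0.22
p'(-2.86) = -0.16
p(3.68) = 0.18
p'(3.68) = -0.12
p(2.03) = 0.57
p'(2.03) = -0.23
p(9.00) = 0.37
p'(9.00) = -0.28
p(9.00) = 0.37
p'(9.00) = -0.28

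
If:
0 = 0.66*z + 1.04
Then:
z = -1.58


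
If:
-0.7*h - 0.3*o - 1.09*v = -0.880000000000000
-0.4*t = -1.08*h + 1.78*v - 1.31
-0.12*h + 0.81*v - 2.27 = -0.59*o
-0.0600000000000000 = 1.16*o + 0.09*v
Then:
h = -2.67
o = -0.25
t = -15.46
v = 2.59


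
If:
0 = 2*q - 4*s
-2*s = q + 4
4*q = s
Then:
No Solution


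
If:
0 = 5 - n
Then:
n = 5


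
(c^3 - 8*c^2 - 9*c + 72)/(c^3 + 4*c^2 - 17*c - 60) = (c^2 - 11*c + 24)/(c^2 + c - 20)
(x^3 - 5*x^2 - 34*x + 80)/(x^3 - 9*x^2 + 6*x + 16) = (x + 5)/(x + 1)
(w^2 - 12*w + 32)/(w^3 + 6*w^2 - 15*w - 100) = (w - 8)/(w^2 + 10*w + 25)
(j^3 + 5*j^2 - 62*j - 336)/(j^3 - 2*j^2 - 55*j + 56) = (j + 6)/(j - 1)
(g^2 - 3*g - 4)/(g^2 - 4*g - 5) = (g - 4)/(g - 5)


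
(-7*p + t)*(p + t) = -7*p^2 - 6*p*t + t^2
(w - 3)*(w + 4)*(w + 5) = w^3 + 6*w^2 - 7*w - 60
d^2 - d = d*(d - 1)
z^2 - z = z*(z - 1)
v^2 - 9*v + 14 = (v - 7)*(v - 2)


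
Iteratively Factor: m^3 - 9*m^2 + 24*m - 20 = (m - 2)*(m^2 - 7*m + 10) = (m - 2)^2*(m - 5)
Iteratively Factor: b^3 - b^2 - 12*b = (b + 3)*(b^2 - 4*b) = b*(b + 3)*(b - 4)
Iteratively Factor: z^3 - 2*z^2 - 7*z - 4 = (z + 1)*(z^2 - 3*z - 4) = (z + 1)^2*(z - 4)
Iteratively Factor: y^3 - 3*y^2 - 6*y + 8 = (y + 2)*(y^2 - 5*y + 4) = (y - 1)*(y + 2)*(y - 4)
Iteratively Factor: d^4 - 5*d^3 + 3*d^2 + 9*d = (d + 1)*(d^3 - 6*d^2 + 9*d) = d*(d + 1)*(d^2 - 6*d + 9) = d*(d - 3)*(d + 1)*(d - 3)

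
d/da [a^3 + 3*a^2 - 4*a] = 3*a^2 + 6*a - 4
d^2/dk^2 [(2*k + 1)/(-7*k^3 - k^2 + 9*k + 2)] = 2*(-(2*k + 1)*(21*k^2 + 2*k - 9)^2 + (42*k^2 + 4*k + (2*k + 1)*(21*k + 1) - 18)*(7*k^3 + k^2 - 9*k - 2))/(7*k^3 + k^2 - 9*k - 2)^3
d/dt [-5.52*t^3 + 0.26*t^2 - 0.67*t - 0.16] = -16.56*t^2 + 0.52*t - 0.67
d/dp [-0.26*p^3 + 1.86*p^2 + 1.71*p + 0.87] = -0.78*p^2 + 3.72*p + 1.71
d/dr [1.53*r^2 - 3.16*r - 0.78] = 3.06*r - 3.16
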